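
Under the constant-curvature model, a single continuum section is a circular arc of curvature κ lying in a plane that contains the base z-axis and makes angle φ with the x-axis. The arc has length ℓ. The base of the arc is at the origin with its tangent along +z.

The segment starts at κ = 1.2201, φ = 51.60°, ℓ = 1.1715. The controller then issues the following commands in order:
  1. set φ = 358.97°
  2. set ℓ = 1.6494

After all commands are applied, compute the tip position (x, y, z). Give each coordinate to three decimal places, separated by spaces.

initial: κ=1.2201, φ=51.60°, ℓ=1.1715
cmd 1: set φ=358.97° → (κ,φ,ℓ)=(1.2201,358.97°,1.1715) → tip=(0.7039,-0.0127,0.8114)
cmd 2: set ℓ=1.6494 → (κ,φ,ℓ)=(1.2201,358.97°,1.6494) → tip=(1.1697,-0.0210,0.7410)

1.170 -0.021 0.741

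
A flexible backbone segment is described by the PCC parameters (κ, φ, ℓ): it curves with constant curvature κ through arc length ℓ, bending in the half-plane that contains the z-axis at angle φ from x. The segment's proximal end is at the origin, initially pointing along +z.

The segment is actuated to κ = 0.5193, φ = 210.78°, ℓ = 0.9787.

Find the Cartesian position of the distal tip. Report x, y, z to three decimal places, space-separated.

-0.209 -0.125 0.937

θ = κ·ℓ = 0.5193 × 0.9787 = 0.50824 rad
ρ = (1 − cos θ)/κ = (1 − 0.87360)/0.5193 = 0.24340
z = sin θ / κ = 0.48664/0.5193 = 0.93711
x = ρ cos φ = 0.24340 × cos(210.78°) = -0.20911
y = ρ sin φ = 0.24340 × sin(210.78°) = -0.12456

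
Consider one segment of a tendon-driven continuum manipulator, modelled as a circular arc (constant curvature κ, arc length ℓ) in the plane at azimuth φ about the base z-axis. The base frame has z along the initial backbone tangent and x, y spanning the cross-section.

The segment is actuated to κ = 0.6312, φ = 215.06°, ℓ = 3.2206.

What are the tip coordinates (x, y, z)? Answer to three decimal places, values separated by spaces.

-1.875 -1.316 1.418

θ = κ·ℓ = 0.6312 × 3.2206 = 2.03284 rad
ρ = (1 − cos θ)/κ = (1 − -0.44578)/0.6312 = 2.29053
z = sin θ / κ = 0.89514/0.6312 = 1.41816
x = ρ cos φ = 2.29053 × cos(215.06°) = -1.87491
y = ρ sin φ = 2.29053 × sin(215.06°) = -1.31576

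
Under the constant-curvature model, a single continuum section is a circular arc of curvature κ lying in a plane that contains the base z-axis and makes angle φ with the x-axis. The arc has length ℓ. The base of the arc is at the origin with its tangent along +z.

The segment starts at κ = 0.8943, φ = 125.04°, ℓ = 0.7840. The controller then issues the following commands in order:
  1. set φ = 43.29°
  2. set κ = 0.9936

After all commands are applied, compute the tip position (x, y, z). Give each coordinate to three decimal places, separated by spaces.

0.211 0.199 0.707

initial: κ=0.8943, φ=125.04°, ℓ=0.7840
cmd 1: set φ=43.29° → (κ,φ,ℓ)=(0.8943,43.29°,0.7840) → tip=(0.1920,0.1809,0.7213)
cmd 2: set κ=0.9936 → (κ,φ,ℓ)=(0.9936,43.29°,0.7840) → tip=(0.2113,0.1990,0.7071)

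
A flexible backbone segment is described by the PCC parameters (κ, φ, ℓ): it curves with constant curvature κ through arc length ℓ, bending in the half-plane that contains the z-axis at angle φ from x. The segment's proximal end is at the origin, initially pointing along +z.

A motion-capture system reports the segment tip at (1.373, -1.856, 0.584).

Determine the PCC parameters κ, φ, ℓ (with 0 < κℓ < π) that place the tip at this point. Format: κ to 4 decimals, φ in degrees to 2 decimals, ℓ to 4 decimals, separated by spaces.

ρ = √(x²+y²) = √(1.373² + -1.856²) = 2.30865
φ = atan2(y, x) mod 360° = atan2(-1.856, 1.373) = 306.4927°
|p|² = ρ² + z² = 2.30865² + 0.584² = 5.67092
κ = 2ρ / |p|² = 2×2.30865 / 5.67092 = 0.81421
θ = 2·atan2(ρ, z) = 2·atan2(2.30865, 0.584) = 2.64606 rad
ℓ = θ/κ = 2.64606/0.81421 = 3.24987

0.8142 306.49 3.2499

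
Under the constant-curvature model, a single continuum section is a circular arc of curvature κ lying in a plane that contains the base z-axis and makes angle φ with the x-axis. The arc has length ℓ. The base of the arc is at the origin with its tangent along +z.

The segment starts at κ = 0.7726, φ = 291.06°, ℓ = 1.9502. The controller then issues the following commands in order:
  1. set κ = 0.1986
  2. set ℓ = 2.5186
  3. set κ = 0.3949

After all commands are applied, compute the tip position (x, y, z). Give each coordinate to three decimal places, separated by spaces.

0.414 -1.076 2.123

initial: κ=0.7726, φ=291.06°, ℓ=1.9502
cmd 1: set κ=0.1986 → (κ,φ,ℓ)=(0.1986,291.06°,1.9502) → tip=(0.1340,-0.3481,1.9018)
cmd 2: set ℓ=2.5186 → (κ,φ,ℓ)=(0.1986,291.06°,2.5186) → tip=(0.2217,-0.5757,2.4149)
cmd 3: set κ=0.3949 → (κ,φ,ℓ)=(0.3949,291.06°,2.5186) → tip=(0.4142,-1.0756,2.1234)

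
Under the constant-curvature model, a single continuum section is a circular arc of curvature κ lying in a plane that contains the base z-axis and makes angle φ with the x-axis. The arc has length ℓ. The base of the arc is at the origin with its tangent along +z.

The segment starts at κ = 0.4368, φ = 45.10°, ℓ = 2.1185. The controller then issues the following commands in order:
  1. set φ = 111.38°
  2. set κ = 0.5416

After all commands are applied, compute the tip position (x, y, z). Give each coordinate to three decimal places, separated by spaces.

-0.397 1.013 1.683

initial: κ=0.4368, φ=45.10°, ℓ=2.1185
cmd 1: set φ=111.38° → (κ,φ,ℓ)=(0.4368,111.38°,2.1185) → tip=(-0.3325,0.8494,1.8288)
cmd 2: set κ=0.5416 → (κ,φ,ℓ)=(0.5416,111.38°,2.1185) → tip=(-0.3965,1.0129,1.6833)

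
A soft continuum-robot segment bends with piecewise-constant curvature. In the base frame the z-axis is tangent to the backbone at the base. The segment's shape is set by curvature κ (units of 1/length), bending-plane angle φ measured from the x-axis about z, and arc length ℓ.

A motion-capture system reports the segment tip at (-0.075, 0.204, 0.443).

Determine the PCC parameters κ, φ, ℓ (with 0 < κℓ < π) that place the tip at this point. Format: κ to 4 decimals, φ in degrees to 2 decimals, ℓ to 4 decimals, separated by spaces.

ρ = √(x²+y²) = √(-0.075² + 0.204²) = 0.21735
φ = atan2(y, x) mod 360° = atan2(0.204, -0.075) = 110.1858°
|p|² = ρ² + z² = 0.21735² + 0.443² = 0.24349
κ = 2ρ / |p|² = 2×0.21735 / 0.24349 = 1.78529
θ = 2·atan2(ρ, z) = 2·atan2(0.21735, 0.443) = 0.91225 rad
ℓ = θ/κ = 0.91225/1.78529 = 0.51098

1.7853 110.19 0.5110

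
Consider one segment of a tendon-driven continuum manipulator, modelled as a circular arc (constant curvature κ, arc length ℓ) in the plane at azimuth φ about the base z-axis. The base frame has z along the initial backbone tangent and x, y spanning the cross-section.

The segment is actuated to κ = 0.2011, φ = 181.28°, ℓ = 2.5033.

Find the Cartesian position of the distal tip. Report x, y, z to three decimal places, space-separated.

-0.617 -0.014 2.399

θ = κ·ℓ = 0.2011 × 2.5033 = 0.50341 rad
ρ = (1 − cos θ)/κ = (1 − 0.87594)/0.2011 = 0.61690
z = sin θ / κ = 0.48242/0.2011 = 2.39890
x = ρ cos φ = 0.61690 × cos(181.28°) = -0.61675
y = ρ sin φ = 0.61690 × sin(181.28°) = -0.01378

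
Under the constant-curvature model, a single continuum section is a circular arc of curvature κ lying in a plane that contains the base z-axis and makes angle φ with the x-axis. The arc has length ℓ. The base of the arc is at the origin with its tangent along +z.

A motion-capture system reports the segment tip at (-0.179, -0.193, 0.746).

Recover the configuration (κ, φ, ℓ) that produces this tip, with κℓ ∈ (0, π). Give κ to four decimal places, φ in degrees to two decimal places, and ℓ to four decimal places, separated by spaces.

0.8413 227.16 0.8065

ρ = √(x²+y²) = √(-0.179² + -0.193²) = 0.26323
φ = atan2(y, x) mod 360° = atan2(-0.193, -0.179) = 227.1553°
|p|² = ρ² + z² = 0.26323² + 0.746² = 0.62581
κ = 2ρ / |p|² = 2×0.26323 / 0.62581 = 0.84125
θ = 2·atan2(ρ, z) = 2·atan2(0.26323, 0.746) = 0.67843 rad
ℓ = θ/κ = 0.67843/0.84125 = 0.80646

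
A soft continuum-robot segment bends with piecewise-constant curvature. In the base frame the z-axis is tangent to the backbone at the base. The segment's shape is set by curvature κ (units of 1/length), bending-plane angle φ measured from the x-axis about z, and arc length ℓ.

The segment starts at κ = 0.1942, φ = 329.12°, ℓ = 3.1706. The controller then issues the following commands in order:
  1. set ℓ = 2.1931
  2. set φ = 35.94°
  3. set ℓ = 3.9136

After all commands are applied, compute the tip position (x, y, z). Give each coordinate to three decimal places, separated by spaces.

1.147 0.832 3.548

initial: κ=0.1942, φ=329.12°, ℓ=3.1706
cmd 1: set ℓ=2.1931 → (κ,φ,ℓ)=(0.1942,329.12°,2.1931) → tip=(0.3948,-0.2361,2.1274)
cmd 2: set φ=35.94° → (κ,φ,ℓ)=(0.1942,35.94°,2.1931) → tip=(0.3724,0.2700,2.1274)
cmd 3: set ℓ=3.9136 → (κ,φ,ℓ)=(0.1942,35.94°,3.9136) → tip=(1.1472,0.8317,3.5476)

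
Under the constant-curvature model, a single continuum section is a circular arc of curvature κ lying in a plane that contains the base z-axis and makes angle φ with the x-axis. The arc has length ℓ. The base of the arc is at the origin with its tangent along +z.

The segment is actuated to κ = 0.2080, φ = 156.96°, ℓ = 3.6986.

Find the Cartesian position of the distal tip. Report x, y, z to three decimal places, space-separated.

-1.246 0.530 3.344

θ = κ·ℓ = 0.2080 × 3.6986 = 0.76931 rad
ρ = (1 − cos θ)/κ = (1 − 0.71839)/0.2080 = 1.35389
z = sin θ / κ = 0.69564/0.2080 = 3.34442
x = ρ cos φ = 1.35389 × cos(156.96°) = -1.24589
y = ρ sin φ = 1.35389 × sin(156.96°) = 0.52988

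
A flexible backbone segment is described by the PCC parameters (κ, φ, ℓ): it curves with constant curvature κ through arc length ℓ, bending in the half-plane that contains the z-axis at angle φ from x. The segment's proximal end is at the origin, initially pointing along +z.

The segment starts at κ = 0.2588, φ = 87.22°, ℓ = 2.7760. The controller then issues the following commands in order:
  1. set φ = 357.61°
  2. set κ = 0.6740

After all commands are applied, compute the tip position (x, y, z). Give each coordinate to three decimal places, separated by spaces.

1.921 -0.080 1.417

initial: κ=0.2588, φ=87.22°, ℓ=2.7760
cmd 1: set φ=357.61° → (κ,φ,ℓ)=(0.2588,357.61°,2.7760) → tip=(0.9542,-0.0398,2.5433)
cmd 2: set κ=0.6740 → (κ,φ,ℓ)=(0.6740,357.61°,2.7760) → tip=(1.9208,-0.0802,1.4173)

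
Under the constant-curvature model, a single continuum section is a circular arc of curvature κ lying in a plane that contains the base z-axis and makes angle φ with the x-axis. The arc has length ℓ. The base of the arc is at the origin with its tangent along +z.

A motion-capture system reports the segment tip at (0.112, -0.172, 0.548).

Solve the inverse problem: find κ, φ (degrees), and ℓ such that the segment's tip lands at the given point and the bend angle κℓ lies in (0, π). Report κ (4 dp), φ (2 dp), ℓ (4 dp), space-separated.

ρ = √(x²+y²) = √(0.112² + -0.172²) = 0.20525
φ = atan2(y, x) mod 360° = atan2(-0.172, 0.112) = 303.0707°
|p|² = ρ² + z² = 0.20525² + 0.548² = 0.34243
κ = 2ρ / |p|² = 2×0.20525 / 0.34243 = 1.19878
θ = 2·atan2(ρ, z) = 2·atan2(0.20525, 0.548) = 0.71674 rad
ℓ = θ/κ = 0.71674/1.19878 = 0.59789

1.1988 303.07 0.5979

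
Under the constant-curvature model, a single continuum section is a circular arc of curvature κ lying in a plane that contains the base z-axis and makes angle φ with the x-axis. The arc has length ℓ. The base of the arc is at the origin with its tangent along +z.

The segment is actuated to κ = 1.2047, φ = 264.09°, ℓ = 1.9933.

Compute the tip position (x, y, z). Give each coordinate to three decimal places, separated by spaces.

-0.149 -1.435 0.560

θ = κ·ℓ = 1.2047 × 1.9933 = 2.40133 rad
ρ = (1 − cos θ)/κ = (1 − -0.73829)/1.2047 = 1.44292
z = sin θ / κ = 0.67448/1.2047 = 0.55988
x = ρ cos φ = 1.44292 × cos(264.09°) = -0.14857
y = ρ sin φ = 1.44292 × sin(264.09°) = -1.43525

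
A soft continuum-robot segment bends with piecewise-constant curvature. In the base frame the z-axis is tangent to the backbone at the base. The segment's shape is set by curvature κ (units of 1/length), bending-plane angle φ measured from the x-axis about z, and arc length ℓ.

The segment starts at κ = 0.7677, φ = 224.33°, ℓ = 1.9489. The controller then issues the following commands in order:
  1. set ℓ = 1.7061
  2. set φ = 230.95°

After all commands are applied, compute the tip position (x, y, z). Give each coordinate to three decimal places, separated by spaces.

-0.609 -0.751 1.258

initial: κ=0.7677, φ=224.33°, ℓ=1.9489
cmd 1: set ℓ=1.7061 → (κ,φ,ℓ)=(0.7677,224.33°,1.7061) → tip=(-0.6913,-0.6753,1.2585)
cmd 2: set φ=230.95° → (κ,φ,ℓ)=(0.7677,230.95°,1.7061) → tip=(-0.6089,-0.7505,1.2585)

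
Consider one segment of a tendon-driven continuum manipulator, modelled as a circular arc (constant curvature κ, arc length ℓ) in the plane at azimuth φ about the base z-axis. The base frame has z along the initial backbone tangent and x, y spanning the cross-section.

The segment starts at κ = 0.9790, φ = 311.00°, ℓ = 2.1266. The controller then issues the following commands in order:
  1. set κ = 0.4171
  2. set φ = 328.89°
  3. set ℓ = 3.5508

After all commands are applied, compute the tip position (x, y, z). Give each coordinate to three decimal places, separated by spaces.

1.869 -1.128 2.388

initial: κ=0.9790, φ=311.00°, ℓ=2.1266
cmd 1: set κ=0.4171 → (κ,φ,ℓ)=(0.4171,311.00°,2.1266) → tip=(0.5792,-0.6663,1.8585)
cmd 2: set φ=328.89° → (κ,φ,ℓ)=(0.4171,328.89°,2.1266) → tip=(0.7559,-0.4562,1.8585)
cmd 3: set ℓ=3.5508 → (κ,φ,ℓ)=(0.4171,328.89°,3.5508) → tip=(1.8687,-1.1277,2.3879)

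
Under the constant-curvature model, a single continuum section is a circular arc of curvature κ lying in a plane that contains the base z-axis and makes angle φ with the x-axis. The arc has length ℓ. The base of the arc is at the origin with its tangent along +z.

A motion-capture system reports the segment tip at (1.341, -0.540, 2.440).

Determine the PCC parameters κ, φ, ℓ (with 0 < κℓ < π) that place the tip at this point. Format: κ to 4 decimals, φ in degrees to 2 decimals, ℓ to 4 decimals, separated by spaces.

ρ = √(x²+y²) = √(1.341² + -0.540²) = 1.44564
φ = atan2(y, x) mod 360° = atan2(-0.540, 1.341) = 338.0661°
|p|² = ρ² + z² = 1.44564² + 2.440² = 8.04348
κ = 2ρ / |p|² = 2×1.44564 / 8.04348 = 0.35946
θ = 2·atan2(ρ, z) = 2·atan2(1.44564, 2.440) = 1.06974 rad
ℓ = θ/κ = 1.06974/0.35946 = 2.97598

0.3595 338.07 2.9760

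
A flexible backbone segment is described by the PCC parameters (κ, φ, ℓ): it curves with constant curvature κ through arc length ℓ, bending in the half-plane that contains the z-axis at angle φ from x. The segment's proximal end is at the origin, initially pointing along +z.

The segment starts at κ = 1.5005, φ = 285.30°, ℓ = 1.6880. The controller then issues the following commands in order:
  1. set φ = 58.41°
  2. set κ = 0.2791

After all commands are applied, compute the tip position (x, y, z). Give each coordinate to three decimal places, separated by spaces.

initial: κ=1.5005, φ=285.30°, ℓ=1.6880
cmd 1: set φ=58.41° → (κ,φ,ℓ)=(1.5005,58.41°,1.6880) → tip=(0.6355,1.0334,0.3811)
cmd 2: set κ=0.2791 → (κ,φ,ℓ)=(0.2791,58.41°,1.6880) → tip=(0.2045,0.3325,1.6262)

0.204 0.332 1.626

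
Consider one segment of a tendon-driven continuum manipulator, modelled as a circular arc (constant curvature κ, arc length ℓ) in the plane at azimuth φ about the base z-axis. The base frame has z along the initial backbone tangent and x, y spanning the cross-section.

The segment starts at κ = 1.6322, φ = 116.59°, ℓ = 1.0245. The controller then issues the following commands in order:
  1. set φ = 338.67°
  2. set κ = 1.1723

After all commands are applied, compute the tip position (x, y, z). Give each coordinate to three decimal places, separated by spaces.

initial: κ=1.6322, φ=116.59°, ℓ=1.0245
cmd 1: set φ=338.67° → (κ,φ,ℓ)=(1.6322,338.67°,1.0245) → tip=(0.6285,-0.2454,0.6095)
cmd 2: set κ=1.1723 → (κ,φ,ℓ)=(1.1723,338.67°,1.0245) → tip=(0.5074,-0.1981,0.7954)

0.507 -0.198 0.795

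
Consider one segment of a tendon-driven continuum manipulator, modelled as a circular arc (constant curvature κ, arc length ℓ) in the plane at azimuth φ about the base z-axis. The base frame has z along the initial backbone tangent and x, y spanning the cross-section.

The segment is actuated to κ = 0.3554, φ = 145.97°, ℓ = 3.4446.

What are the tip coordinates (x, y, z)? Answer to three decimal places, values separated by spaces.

θ = κ·ℓ = 0.3554 × 3.4446 = 1.22421 rad
ρ = (1 − cos θ)/κ = (1 − 0.33969)/0.3554 = 1.85794
z = sin θ / κ = 0.94054/0.3554 = 2.64642
x = ρ cos φ = 1.85794 × cos(145.97°) = -1.53976
y = ρ sin φ = 1.85794 × sin(145.97°) = 1.03975

-1.540 1.040 2.646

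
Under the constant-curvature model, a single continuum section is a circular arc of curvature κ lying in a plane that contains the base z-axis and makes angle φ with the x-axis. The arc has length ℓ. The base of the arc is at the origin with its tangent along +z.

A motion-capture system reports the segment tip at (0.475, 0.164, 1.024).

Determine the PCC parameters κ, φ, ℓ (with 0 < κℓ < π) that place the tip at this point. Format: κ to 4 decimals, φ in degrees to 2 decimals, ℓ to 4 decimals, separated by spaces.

0.7724 19.05 1.1812

ρ = √(x²+y²) = √(0.475² + 0.164²) = 0.50251
φ = atan2(y, x) mod 360° = atan2(0.164, 0.475) = 19.0479°
|p|² = ρ² + z² = 0.50251² + 1.024² = 1.30110
κ = 2ρ / |p|² = 2×0.50251 / 1.30110 = 0.77245
θ = 2·atan2(ρ, z) = 2·atan2(0.50251, 1.024) = 0.91242 rad
ℓ = θ/κ = 0.91242/0.77245 = 1.18121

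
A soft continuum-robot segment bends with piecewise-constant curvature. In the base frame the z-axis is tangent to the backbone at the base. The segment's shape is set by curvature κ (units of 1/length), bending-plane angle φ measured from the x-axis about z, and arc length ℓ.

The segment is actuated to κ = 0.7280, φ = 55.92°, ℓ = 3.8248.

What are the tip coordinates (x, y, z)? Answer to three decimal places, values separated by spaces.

1.491 2.204 0.480

θ = κ·ℓ = 0.7280 × 3.8248 = 2.78445 rad
ρ = (1 − cos θ)/κ = (1 − -0.93690)/0.7280 = 2.66058
z = sin θ / κ = 0.34959/0.7280 = 0.48021
x = ρ cos φ = 2.66058 × cos(55.92°) = 1.49085
y = ρ sin φ = 2.66058 × sin(55.92°) = 2.20364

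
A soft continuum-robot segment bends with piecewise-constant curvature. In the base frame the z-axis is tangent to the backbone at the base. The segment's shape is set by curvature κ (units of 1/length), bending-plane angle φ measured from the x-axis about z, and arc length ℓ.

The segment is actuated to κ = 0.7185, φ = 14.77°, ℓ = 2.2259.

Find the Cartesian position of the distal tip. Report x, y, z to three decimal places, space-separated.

θ = κ·ℓ = 0.7185 × 2.2259 = 1.59931 rad
ρ = (1 − cos θ)/κ = (1 − -0.02851)/0.7185 = 1.43147
z = sin θ / κ = 0.99959/0.7185 = 1.39122
x = ρ cos φ = 1.43147 × cos(14.77°) = 1.38417
y = ρ sin φ = 1.43147 × sin(14.77°) = 0.36494

1.384 0.365 1.391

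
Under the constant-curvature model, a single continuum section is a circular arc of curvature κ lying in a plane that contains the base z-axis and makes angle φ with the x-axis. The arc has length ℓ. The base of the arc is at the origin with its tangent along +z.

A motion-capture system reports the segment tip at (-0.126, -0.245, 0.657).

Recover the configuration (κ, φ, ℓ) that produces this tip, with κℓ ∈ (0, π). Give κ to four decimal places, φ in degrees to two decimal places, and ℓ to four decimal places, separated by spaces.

1.0856 242.78 0.7315

ρ = √(x²+y²) = √(-0.126² + -0.245²) = 0.27550
φ = atan2(y, x) mod 360° = atan2(-0.245, -0.126) = 242.7839°
|p|² = ρ² + z² = 0.27550² + 0.657² = 0.50755
κ = 2ρ / |p|² = 2×0.27550 / 0.50755 = 1.08561
θ = 2·atan2(ρ, z) = 2·atan2(0.27550, 0.657) = 0.79412 rad
ℓ = θ/κ = 0.79412/1.08561 = 0.73150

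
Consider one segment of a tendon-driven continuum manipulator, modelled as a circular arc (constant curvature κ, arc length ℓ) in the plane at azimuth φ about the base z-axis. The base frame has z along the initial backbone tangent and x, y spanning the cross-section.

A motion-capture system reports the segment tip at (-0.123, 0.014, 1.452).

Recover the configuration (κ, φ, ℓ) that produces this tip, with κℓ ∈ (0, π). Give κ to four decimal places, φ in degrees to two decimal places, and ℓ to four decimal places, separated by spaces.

ρ = √(x²+y²) = √(-0.123² + 0.014²) = 0.12379
φ = atan2(y, x) mod 360° = atan2(0.014, -0.123) = 173.5065°
|p|² = ρ² + z² = 0.12379² + 1.452² = 2.12363
κ = 2ρ / |p|² = 2×0.12379 / 2.12363 = 0.11659
θ = 2·atan2(ρ, z) = 2·atan2(0.12379, 1.452) = 0.17010 rad
ℓ = θ/κ = 0.17010/0.11659 = 1.45903

0.1166 173.51 1.4590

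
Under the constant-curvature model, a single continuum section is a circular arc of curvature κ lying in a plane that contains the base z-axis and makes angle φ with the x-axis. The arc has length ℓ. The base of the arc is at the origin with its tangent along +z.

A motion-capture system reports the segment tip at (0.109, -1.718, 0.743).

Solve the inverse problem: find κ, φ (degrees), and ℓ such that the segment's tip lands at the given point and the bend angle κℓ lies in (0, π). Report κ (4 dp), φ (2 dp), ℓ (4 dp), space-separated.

0.9794 273.63 2.3757

ρ = √(x²+y²) = √(0.109² + -1.718²) = 1.72145
φ = atan2(y, x) mod 360° = atan2(-1.718, 0.109) = 273.6303°
|p|² = ρ² + z² = 1.72145² + 0.743² = 3.51545
κ = 2ρ / |p|² = 2×1.72145 / 3.51545 = 0.97936
θ = 2·atan2(ρ, z) = 2·atan2(1.72145, 0.743) = 2.32668 rad
ℓ = θ/κ = 2.32668/0.97936 = 2.37570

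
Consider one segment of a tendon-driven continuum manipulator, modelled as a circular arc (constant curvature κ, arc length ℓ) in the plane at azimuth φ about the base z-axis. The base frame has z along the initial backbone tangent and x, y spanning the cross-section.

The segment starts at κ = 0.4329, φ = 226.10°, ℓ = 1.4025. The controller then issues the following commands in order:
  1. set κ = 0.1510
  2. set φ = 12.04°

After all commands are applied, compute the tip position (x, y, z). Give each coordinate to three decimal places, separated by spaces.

0.145 0.031 1.392

initial: κ=0.4329, φ=226.10°, ℓ=1.4025
cmd 1: set κ=0.1510 → (κ,φ,ℓ)=(0.1510,226.10°,1.4025) → tip=(-0.1026,-0.1066,1.3920)
cmd 2: set φ=12.04° → (κ,φ,ℓ)=(0.1510,12.04°,1.4025) → tip=(0.1447,0.0309,1.3920)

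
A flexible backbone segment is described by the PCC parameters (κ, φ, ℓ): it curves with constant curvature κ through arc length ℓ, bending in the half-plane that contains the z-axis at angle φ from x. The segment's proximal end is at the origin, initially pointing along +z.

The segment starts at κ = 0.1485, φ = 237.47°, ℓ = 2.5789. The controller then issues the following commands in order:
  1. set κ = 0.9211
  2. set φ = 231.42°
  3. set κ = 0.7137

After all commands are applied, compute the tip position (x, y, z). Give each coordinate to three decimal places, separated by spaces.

-1.107 -1.387 1.350

initial: κ=0.1485, φ=237.47°, ℓ=2.5789
cmd 1: set κ=0.9211 → (κ,φ,ℓ)=(0.9211,237.47°,2.5789) → tip=(-1.0045,-1.5749,0.7528)
cmd 2: set φ=231.42° → (κ,φ,ℓ)=(0.9211,231.42°,2.5789) → tip=(-1.1649,-1.4603,0.7528)
cmd 3: set κ=0.7137 → (κ,φ,ℓ)=(0.7137,231.42°,2.5789) → tip=(-1.1066,-1.3872,1.3505)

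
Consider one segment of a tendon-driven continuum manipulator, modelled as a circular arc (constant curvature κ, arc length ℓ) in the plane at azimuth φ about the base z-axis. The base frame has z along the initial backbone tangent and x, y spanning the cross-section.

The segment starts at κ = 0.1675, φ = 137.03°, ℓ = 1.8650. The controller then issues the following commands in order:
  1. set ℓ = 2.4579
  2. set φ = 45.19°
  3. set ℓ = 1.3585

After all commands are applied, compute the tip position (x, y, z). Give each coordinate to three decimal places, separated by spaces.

0.108 0.109 1.347

initial: κ=0.1675, φ=137.03°, ℓ=1.8650
cmd 1: set ℓ=2.4579 → (κ,φ,ℓ)=(0.1675,137.03°,2.4579) → tip=(-0.3650,0.3400,2.3891)
cmd 2: set φ=45.19° → (κ,φ,ℓ)=(0.1675,45.19°,2.4579) → tip=(0.3516,0.3539,2.3891)
cmd 3: set ℓ=1.3585 → (κ,φ,ℓ)=(0.1675,45.19°,1.3585) → tip=(0.1085,0.1092,1.3468)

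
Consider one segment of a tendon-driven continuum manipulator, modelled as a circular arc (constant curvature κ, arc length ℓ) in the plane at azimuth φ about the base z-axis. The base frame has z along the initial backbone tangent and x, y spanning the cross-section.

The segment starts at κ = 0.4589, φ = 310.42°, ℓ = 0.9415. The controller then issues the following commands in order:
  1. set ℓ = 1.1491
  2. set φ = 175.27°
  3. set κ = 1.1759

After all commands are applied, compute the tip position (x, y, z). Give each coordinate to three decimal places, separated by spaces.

-0.663 0.055 0.830

initial: κ=0.4589, φ=310.42°, ℓ=0.9415
cmd 1: set ℓ=1.1491 → (κ,φ,ℓ)=(0.4589,310.42°,1.1491) → tip=(0.1919,-0.2254,1.0966)
cmd 2: set φ=175.27° → (κ,φ,ℓ)=(0.4589,175.27°,1.1491) → tip=(-0.2950,0.0244,1.0966)
cmd 3: set κ=1.1759 → (κ,φ,ℓ)=(1.1759,175.27°,1.1491) → tip=(-0.6629,0.0549,0.8300)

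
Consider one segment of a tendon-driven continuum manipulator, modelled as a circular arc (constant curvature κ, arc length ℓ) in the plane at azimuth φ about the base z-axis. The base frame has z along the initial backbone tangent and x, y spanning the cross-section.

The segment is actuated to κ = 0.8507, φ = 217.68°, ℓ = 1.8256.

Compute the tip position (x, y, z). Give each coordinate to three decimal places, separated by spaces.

-0.914 -0.706 1.175

θ = κ·ℓ = 0.8507 × 1.8256 = 1.55304 rad
ρ = (1 − cos θ)/κ = (1 − 0.01776)/0.8507 = 1.15463
z = sin θ / κ = 0.99984/0.8507 = 1.17532
x = ρ cos φ = 1.15463 × cos(217.68°) = -0.91382
y = ρ sin φ = 1.15463 × sin(217.68°) = -0.70577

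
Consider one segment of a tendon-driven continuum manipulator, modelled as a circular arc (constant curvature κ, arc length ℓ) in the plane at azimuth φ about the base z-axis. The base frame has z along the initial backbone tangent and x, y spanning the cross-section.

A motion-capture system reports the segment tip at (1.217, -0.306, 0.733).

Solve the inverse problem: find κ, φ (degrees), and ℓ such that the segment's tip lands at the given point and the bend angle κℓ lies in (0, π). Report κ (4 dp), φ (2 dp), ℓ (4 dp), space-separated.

ρ = √(x²+y²) = √(1.217² + -0.306²) = 1.25488
φ = atan2(y, x) mod 360° = atan2(-0.306, 1.217) = 345.8862°
|p|² = ρ² + z² = 1.25488² + 0.733² = 2.11201
κ = 2ρ / |p|² = 2×1.25488 / 2.11201 = 1.18833
θ = 2·atan2(ρ, z) = 2·atan2(1.25488, 0.733) = 2.08427 rad
ℓ = θ/κ = 2.08427/1.18833 = 1.75396

1.1883 345.89 1.7540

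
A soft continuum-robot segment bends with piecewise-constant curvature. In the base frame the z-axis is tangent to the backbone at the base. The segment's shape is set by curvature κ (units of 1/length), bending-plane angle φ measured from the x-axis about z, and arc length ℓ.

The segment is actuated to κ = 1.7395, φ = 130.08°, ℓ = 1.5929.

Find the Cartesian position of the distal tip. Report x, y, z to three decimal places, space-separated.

θ = κ·ℓ = 1.7395 × 1.5929 = 2.77085 rad
ρ = (1 − cos θ)/κ = (1 − -0.93206)/1.7395 = 1.11070
z = sin θ / κ = 0.36231/1.7395 = 0.20828
x = ρ cos φ = 1.11070 × cos(130.08°) = -0.71513
y = ρ sin φ = 1.11070 × sin(130.08°) = 0.84985

-0.715 0.850 0.208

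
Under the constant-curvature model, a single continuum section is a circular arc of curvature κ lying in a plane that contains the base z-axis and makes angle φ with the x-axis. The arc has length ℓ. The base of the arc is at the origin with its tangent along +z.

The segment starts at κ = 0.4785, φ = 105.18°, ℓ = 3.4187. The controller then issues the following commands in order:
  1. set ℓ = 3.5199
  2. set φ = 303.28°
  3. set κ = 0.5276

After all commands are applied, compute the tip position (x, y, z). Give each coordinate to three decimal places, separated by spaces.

1.334 -2.032 1.818

initial: κ=0.4785, φ=105.18°, ℓ=3.4187
cmd 1: set ℓ=3.5199 → (κ,φ,ℓ)=(0.4785,105.18°,3.5199) → tip=(-0.6092,2.2453,2.0764)
cmd 2: set φ=303.28° → (κ,φ,ℓ)=(0.4785,303.28°,3.5199) → tip=(1.2766,-1.9450,2.0764)
cmd 3: set κ=0.5276 → (κ,φ,ℓ)=(0.5276,303.28°,3.5199) → tip=(1.3338,-2.0320,1.8182)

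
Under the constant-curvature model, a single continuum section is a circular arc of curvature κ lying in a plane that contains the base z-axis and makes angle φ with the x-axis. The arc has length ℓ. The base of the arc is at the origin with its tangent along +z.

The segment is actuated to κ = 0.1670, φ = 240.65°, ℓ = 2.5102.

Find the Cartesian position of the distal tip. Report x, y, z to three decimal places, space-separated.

-0.254 -0.452 2.437

θ = κ·ℓ = 0.1670 × 2.5102 = 0.41920 rad
ρ = (1 − cos θ)/κ = (1 − 0.91341)/0.1670 = 0.51848
z = sin θ / κ = 0.40703/0.1670 = 2.43732
x = ρ cos φ = 0.51848 × cos(240.65°) = -0.25413
y = ρ sin φ = 0.51848 × sin(240.65°) = -0.45193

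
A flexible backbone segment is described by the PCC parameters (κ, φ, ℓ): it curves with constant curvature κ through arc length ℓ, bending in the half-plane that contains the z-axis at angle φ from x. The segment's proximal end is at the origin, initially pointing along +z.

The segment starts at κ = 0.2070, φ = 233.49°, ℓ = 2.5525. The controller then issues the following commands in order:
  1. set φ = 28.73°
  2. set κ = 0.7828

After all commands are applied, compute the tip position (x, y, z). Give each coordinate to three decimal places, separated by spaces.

1.584 0.869 1.163

initial: κ=0.2070, φ=233.49°, ℓ=2.5525
cmd 1: set φ=28.73° → (κ,φ,ℓ)=(0.2070,28.73°,2.5525) → tip=(0.5777,0.3167,2.4354)
cmd 2: set κ=0.7828 → (κ,φ,ℓ)=(0.7828,28.73°,2.5525) → tip=(1.5844,0.8685,1.1626)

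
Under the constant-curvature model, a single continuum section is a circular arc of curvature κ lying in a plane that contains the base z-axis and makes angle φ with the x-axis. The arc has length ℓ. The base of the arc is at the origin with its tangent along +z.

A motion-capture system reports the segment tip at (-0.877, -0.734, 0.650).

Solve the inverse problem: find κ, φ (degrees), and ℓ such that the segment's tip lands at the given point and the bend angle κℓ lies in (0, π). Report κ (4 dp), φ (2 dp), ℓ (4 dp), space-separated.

1.3218 219.93 1.5947

ρ = √(x²+y²) = √(-0.877² + -0.734²) = 1.14363
φ = atan2(y, x) mod 360° = atan2(-0.734, -0.877) = 219.9274°
|p|² = ρ² + z² = 1.14363² + 0.650² = 1.73038
κ = 2ρ / |p|² = 2×1.14363 / 1.73038 = 1.32182
θ = 2·atan2(ρ, z) = 2·atan2(1.14363, 0.650) = 2.10792 rad
ℓ = θ/κ = 2.10792/1.32182 = 1.59471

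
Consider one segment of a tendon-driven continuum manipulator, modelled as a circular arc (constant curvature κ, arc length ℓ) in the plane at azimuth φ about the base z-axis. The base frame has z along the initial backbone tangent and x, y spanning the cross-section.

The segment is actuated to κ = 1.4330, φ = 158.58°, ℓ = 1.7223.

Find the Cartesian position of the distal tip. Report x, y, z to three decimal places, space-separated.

-1.157 0.454 0.435

θ = κ·ℓ = 1.4330 × 1.7223 = 2.46806 rad
ρ = (1 − cos θ)/κ = (1 − -0.78162)/1.4330 = 1.24328
z = sin θ / κ = 0.62375/1.4330 = 0.43528
x = ρ cos φ = 1.24328 × cos(158.58°) = -1.15740
y = ρ sin φ = 1.24328 × sin(158.58°) = 0.45405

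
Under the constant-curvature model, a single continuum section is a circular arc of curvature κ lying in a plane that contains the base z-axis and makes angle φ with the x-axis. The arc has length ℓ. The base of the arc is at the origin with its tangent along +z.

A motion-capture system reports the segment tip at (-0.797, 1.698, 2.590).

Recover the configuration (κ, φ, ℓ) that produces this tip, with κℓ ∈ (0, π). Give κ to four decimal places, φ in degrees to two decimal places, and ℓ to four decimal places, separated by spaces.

ρ = √(x²+y²) = √(-0.797² + 1.698²) = 1.87574
φ = atan2(y, x) mod 360° = atan2(1.698, -0.797) = 115.1442°
|p|² = ρ² + z² = 1.87574² + 2.590² = 10.22651
κ = 2ρ / |p|² = 2×1.87574 / 10.22651 = 0.36684
θ = 2·atan2(ρ, z) = 2·atan2(1.87574, 2.590) = 1.25360 rad
ℓ = θ/κ = 1.25360/0.36684 = 3.41730

0.3668 115.14 3.4173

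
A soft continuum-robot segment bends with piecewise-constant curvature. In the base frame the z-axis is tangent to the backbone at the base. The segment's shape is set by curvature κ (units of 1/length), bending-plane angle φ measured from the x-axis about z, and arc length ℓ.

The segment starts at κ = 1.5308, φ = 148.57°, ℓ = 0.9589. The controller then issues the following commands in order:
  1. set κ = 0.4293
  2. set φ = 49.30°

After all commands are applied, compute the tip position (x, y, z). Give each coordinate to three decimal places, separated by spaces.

initial: κ=1.5308, φ=148.57°, ℓ=0.9589
cmd 1: set κ=0.4293 → (κ,φ,ℓ)=(0.4293,148.57°,0.9589) → tip=(-0.1660,0.1015,0.9320)
cmd 2: set φ=49.30° → (κ,φ,ℓ)=(0.4293,49.30°,0.9589) → tip=(0.1269,0.1475,0.9320)

0.127 0.148 0.932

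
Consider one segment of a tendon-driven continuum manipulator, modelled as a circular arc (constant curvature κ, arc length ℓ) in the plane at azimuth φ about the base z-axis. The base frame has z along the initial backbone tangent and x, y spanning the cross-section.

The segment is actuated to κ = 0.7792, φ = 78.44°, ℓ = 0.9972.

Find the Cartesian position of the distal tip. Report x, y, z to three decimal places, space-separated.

0.074 0.361 0.900

θ = κ·ℓ = 0.7792 × 0.9972 = 0.77702 rad
ρ = (1 − cos θ)/κ = (1 − 0.71301)/0.7792 = 0.36832
z = sin θ / κ = 0.70116/0.7792 = 0.89984
x = ρ cos φ = 0.36832 × cos(78.44°) = 0.07381
y = ρ sin φ = 0.36832 × sin(78.44°) = 0.36085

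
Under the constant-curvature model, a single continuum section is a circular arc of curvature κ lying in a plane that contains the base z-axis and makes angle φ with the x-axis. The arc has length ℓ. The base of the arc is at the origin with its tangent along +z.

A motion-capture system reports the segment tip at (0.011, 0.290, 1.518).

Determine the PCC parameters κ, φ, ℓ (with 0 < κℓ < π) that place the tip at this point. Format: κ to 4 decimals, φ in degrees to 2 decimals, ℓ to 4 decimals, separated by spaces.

0.2430 87.83 1.5547

ρ = √(x²+y²) = √(0.011² + 0.290²) = 0.29021
φ = atan2(y, x) mod 360° = atan2(0.290, 0.011) = 87.8278°
|p|² = ρ² + z² = 0.29021² + 1.518² = 2.38855
κ = 2ρ / |p|² = 2×0.29021 / 2.38855 = 0.24300
θ = 2·atan2(ρ, z) = 2·atan2(0.29021, 1.518) = 0.37780 rad
ℓ = θ/κ = 0.37780/0.24300 = 1.55472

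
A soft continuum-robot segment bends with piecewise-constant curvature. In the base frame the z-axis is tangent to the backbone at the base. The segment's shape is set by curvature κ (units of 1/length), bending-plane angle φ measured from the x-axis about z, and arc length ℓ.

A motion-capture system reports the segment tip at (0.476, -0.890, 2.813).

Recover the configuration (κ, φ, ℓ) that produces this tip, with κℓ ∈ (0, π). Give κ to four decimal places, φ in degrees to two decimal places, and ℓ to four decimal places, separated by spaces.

ρ = √(x²+y²) = √(0.476² + -0.890²) = 1.00929
φ = atan2(y, x) mod 360° = atan2(-0.890, 0.476) = 298.1393°
|p|² = ρ² + z² = 1.00929² + 2.813² = 8.93165
κ = 2ρ / |p|² = 2×1.00929 / 8.93165 = 0.22600
θ = 2·atan2(ρ, z) = 2·atan2(1.00929, 2.813) = 0.68898 rad
ℓ = θ/κ = 0.68898/0.22600 = 3.04853

0.2260 298.14 3.0485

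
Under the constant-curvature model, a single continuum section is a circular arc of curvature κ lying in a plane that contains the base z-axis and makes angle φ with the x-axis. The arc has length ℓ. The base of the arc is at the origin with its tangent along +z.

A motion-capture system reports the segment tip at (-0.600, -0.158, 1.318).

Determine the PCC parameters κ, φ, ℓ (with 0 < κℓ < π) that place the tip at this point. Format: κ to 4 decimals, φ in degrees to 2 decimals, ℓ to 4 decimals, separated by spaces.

0.5848 194.75 1.5048

ρ = √(x²+y²) = √(-0.600² + -0.158²) = 0.62045
φ = atan2(y, x) mod 360° = atan2(-0.158, -0.600) = 194.7530°
|p|² = ρ² + z² = 0.62045² + 1.318² = 2.12209
κ = 2ρ / |p|² = 2×0.62045 / 2.12209 = 0.58476
θ = 2·atan2(ρ, z) = 2·atan2(0.62045, 1.318) = 0.87996 rad
ℓ = θ/κ = 0.87996/0.58476 = 1.50482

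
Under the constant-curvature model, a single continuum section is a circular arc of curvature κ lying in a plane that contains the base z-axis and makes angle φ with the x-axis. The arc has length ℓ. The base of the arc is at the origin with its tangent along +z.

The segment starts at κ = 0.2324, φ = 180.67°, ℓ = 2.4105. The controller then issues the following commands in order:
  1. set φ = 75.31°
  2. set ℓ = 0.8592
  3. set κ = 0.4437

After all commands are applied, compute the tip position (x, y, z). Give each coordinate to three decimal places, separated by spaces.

initial: κ=0.2324, φ=180.67°, ℓ=2.4105
cmd 1: set φ=75.31° → (κ,φ,ℓ)=(0.2324,75.31°,2.4105) → tip=(0.1668,0.6362,2.2864)
cmd 2: set ℓ=0.8592 → (κ,φ,ℓ)=(0.2324,75.31°,0.8592) → tip=(0.0217,0.0827,0.8535)
cmd 3: set κ=0.4437 → (κ,φ,ℓ)=(0.4437,75.31°,0.8592) → tip=(0.0410,0.1565,0.8385)

0.041 0.157 0.839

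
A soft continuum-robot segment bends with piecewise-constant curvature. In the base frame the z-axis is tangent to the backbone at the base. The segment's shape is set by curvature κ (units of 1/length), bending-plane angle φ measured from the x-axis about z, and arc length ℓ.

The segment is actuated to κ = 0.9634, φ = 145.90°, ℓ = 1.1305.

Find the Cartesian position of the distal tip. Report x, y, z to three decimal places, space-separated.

θ = κ·ℓ = 0.9634 × 1.1305 = 1.08912 rad
ρ = (1 − cos θ)/κ = (1 − 0.46326)/0.9634 = 0.55713
z = sin θ / κ = 0.88622/0.9634 = 0.91989
x = ρ cos φ = 0.55713 × cos(145.90°) = -0.46134
y = ρ sin φ = 0.55713 × sin(145.90°) = 0.31235

-0.461 0.312 0.920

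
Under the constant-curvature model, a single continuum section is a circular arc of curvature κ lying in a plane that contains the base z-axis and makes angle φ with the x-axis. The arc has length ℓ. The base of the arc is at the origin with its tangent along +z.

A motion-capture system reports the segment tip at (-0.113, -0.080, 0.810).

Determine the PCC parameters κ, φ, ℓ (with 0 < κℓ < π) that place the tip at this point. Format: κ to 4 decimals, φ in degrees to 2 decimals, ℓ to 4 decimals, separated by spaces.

0.4101 215.30 0.8257

ρ = √(x²+y²) = √(-0.113² + -0.080²) = 0.13845
φ = atan2(y, x) mod 360° = atan2(-0.080, -0.113) = 215.2971°
|p|² = ρ² + z² = 0.13845² + 0.810² = 0.67527
κ = 2ρ / |p|² = 2×0.13845 / 0.67527 = 0.41007
θ = 2·atan2(ρ, z) = 2·atan2(0.13845, 0.810) = 0.33859 rad
ℓ = θ/κ = 0.33859/0.41007 = 0.82569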